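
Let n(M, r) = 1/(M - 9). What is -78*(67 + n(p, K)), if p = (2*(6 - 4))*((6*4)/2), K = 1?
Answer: -5228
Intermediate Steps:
p = 48 (p = (2*2)*(24*(½)) = 4*12 = 48)
n(M, r) = 1/(-9 + M)
-78*(67 + n(p, K)) = -78*(67 + 1/(-9 + 48)) = -78*(67 + 1/39) = -78*2614/39 = -5228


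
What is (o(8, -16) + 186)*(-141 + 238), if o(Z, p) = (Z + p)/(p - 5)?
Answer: 379658/21 ≈ 18079.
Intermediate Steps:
o(Z, p) = (Z + p)/(-5 + p)
(o(8, -16) + 186)*(-141 + 238) = ((8 - 16)/(-5 - 16) + 186)*(-141 + 238) = (-8/(-21) + 186)*97 = (-1/21*(-8) + 186)*97 = (8/21 + 186)*97 = (3914/21)*97 = 379658/21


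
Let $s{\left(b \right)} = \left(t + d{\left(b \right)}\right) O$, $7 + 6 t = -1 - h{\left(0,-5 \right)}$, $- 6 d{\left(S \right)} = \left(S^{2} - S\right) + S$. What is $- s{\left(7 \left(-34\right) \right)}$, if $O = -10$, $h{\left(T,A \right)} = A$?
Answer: $- \frac{283235}{3} \approx -94412.0$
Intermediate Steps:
$d{\left(S \right)} = - \frac{S^{2}}{6}$ ($d{\left(S \right)} = - \frac{\left(S^{2} - S\right) + S}{6} = - \frac{S^{2}}{6}$)
$t = - \frac{1}{2}$ ($t = - \frac{7}{6} + \frac{-1 - -5}{6} = - \frac{7}{6} + \frac{-1 + 5}{6} = - \frac{7}{6} + \frac{1}{6} \cdot 4 = - \frac{7}{6} + \frac{2}{3} = - \frac{1}{2} \approx -0.5$)
$s{\left(b \right)} = 5 + \frac{5 b^{2}}{3}$ ($s{\left(b \right)} = \left(- \frac{1}{2} - \frac{b^{2}}{6}\right) \left(-10\right) = 5 + \frac{5 b^{2}}{3}$)
$- s{\left(7 \left(-34\right) \right)} = - (5 + \frac{5 \left(7 \left(-34\right)\right)^{2}}{3}) = - (5 + \frac{5 \left(-238\right)^{2}}{3}) = - (5 + \frac{5}{3} \cdot 56644) = - (5 + \frac{283220}{3}) = \left(-1\right) \frac{283235}{3} = - \frac{283235}{3}$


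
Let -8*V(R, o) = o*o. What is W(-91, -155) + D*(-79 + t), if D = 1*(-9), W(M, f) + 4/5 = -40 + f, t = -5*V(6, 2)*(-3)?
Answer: 5827/10 ≈ 582.70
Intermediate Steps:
V(R, o) = -o**2/8 (V(R, o) = -o*o/8 = -o**2/8)
t = -15/2 (t = -(-5)*2**2/8*(-3) = -(-5)*4/8*(-3) = -5*(-1/2)*(-3) = (5/2)*(-3) = -15/2 ≈ -7.5000)
W(M, f) = -204/5 + f (W(M, f) = -4/5 + (-40 + f) = -204/5 + f)
D = -9
W(-91, -155) + D*(-79 + t) = (-204/5 - 155) - 9*(-79 - 15/2) = -979/5 - 9*(-173/2) = -979/5 + 1557/2 = 5827/10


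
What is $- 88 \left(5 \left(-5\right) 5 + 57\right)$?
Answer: $5984$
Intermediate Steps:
$- 88 \left(5 \left(-5\right) 5 + 57\right) = - 88 \left(\left(-25\right) 5 + 57\right) = - 88 \left(-125 + 57\right) = \left(-88\right) \left(-68\right) = 5984$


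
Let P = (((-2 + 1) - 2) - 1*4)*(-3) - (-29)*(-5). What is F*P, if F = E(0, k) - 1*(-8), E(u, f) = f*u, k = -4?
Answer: -992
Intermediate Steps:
P = -124 (P = ((-1 - 2) - 4)*(-3) - 1*145 = (-3 - 4)*(-3) - 145 = -7*(-3) - 145 = 21 - 145 = -124)
F = 8 (F = -4*0 - 1*(-8) = 0 + 8 = 8)
F*P = 8*(-124) = -992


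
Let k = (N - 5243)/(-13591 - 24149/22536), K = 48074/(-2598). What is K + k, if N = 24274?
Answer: -7919914222409/397897891575 ≈ -19.904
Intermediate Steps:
K = -24037/1299 (K = 48074*(-1/2598) = -24037/1299 ≈ -18.504)
k = -428882616/306310925 (k = (24274 - 5243)/(-13591 - 24149/22536) = 19031/(-13591 - 24149*1/22536) = 19031/(-13591 - 24149/22536) = 19031/(-306310925/22536) = 19031*(-22536/306310925) = -428882616/306310925 ≈ -1.4002)
K + k = -24037/1299 - 428882616/306310925 = -7919914222409/397897891575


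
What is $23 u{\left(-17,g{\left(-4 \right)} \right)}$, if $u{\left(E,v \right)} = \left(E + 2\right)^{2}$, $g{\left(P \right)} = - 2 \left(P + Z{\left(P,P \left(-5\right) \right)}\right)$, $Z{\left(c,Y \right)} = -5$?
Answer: $5175$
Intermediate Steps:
$g{\left(P \right)} = 10 - 2 P$ ($g{\left(P \right)} = - 2 \left(P - 5\right) = - 2 \left(-5 + P\right) = 10 - 2 P$)
$u{\left(E,v \right)} = \left(2 + E\right)^{2}$
$23 u{\left(-17,g{\left(-4 \right)} \right)} = 23 \left(2 - 17\right)^{2} = 23 \left(-15\right)^{2} = 23 \cdot 225 = 5175$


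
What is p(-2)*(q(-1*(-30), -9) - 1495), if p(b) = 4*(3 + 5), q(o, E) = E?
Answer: -48128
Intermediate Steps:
p(b) = 32 (p(b) = 4*8 = 32)
p(-2)*(q(-1*(-30), -9) - 1495) = 32*(-9 - 1495) = 32*(-1504) = -48128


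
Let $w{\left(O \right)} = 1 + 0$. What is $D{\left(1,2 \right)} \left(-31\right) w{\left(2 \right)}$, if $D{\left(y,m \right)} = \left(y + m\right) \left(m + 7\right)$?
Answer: $-837$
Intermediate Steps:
$D{\left(y,m \right)} = \left(7 + m\right) \left(m + y\right)$ ($D{\left(y,m \right)} = \left(m + y\right) \left(7 + m\right) = \left(7 + m\right) \left(m + y\right)$)
$w{\left(O \right)} = 1$
$D{\left(1,2 \right)} \left(-31\right) w{\left(2 \right)} = \left(2^{2} + 7 \cdot 2 + 7 \cdot 1 + 2 \cdot 1\right) \left(-31\right) 1 = \left(4 + 14 + 7 + 2\right) \left(-31\right) 1 = 27 \left(-31\right) 1 = \left(-837\right) 1 = -837$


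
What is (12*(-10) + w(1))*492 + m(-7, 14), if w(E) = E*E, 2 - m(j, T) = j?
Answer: -58539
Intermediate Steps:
m(j, T) = 2 - j
w(E) = E²
(12*(-10) + w(1))*492 + m(-7, 14) = (12*(-10) + 1²)*492 + (2 - 1*(-7)) = (-120 + 1)*492 + (2 + 7) = -119*492 + 9 = -58548 + 9 = -58539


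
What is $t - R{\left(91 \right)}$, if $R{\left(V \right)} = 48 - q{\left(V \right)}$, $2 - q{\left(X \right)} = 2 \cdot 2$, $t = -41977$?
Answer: $-42027$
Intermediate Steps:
$q{\left(X \right)} = -2$ ($q{\left(X \right)} = 2 - 2 \cdot 2 = 2 - 4 = -2$)
$R{\left(V \right)} = 50$ ($R{\left(V \right)} = 48 - -2 = 48 + 2 = 50$)
$t - R{\left(91 \right)} = -41977 - 50 = -42027$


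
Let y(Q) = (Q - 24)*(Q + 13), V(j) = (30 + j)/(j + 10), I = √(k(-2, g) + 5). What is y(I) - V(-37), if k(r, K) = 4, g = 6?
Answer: -9079/27 ≈ -336.26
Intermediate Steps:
I = 3 (I = √(4 + 5) = √9 = 3)
V(j) = (30 + j)/(10 + j)
y(Q) = (-24 + Q)*(13 + Q)
y(I) - V(-37) = (-312 + 3² - 11*3) - (30 - 37)/(10 - 37) = (-312 + 9 - 33) - (-7)/(-27) = -336 - (-1)*(-7)/27 = -336 - 1*7/27 = -336 - 7/27 = -9079/27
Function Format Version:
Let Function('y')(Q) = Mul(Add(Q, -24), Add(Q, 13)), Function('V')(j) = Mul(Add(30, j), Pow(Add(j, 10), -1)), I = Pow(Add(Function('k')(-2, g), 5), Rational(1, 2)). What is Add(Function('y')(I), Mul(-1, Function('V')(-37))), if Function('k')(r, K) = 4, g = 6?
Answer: Rational(-9079, 27) ≈ -336.26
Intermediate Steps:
I = 3 (I = Pow(Add(4, 5), Rational(1, 2)) = Pow(9, Rational(1, 2)) = 3)
Function('V')(j) = Mul(Pow(Add(10, j), -1), Add(30, j)) (Function('V')(j) = Mul(Add(30, j), Pow(Add(10, j), -1)) = Mul(Pow(Add(10, j), -1), Add(30, j)))
Function('y')(Q) = Mul(Add(-24, Q), Add(13, Q))
Add(Function('y')(I), Mul(-1, Function('V')(-37))) = Add(Add(-312, Pow(3, 2), Mul(-11, 3)), Mul(-1, Mul(Pow(Add(10, -37), -1), Add(30, -37)))) = Add(Add(-312, 9, -33), Mul(-1, Mul(Pow(-27, -1), -7))) = Add(-336, Mul(-1, Mul(Rational(-1, 27), -7))) = Add(-336, Mul(-1, Rational(7, 27))) = Add(-336, Rational(-7, 27)) = Rational(-9079, 27)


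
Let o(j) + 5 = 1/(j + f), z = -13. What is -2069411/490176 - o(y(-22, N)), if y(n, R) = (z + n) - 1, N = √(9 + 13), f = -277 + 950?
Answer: 242505577/312242112 ≈ 0.77666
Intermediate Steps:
f = 673
N = √22 ≈ 4.6904
y(n, R) = -14 + n (y(n, R) = (-13 + n) - 1 = -14 + n)
o(j) = -5 + 1/(673 + j) (o(j) = -5 + 1/(j + 673) = -5 + 1/(673 + j))
-2069411/490176 - o(y(-22, N)) = -2069411/490176 - (-3364 - 5*(-14 - 22))/(673 + (-14 - 22)) = -2069411*1/490176 - (-3364 - 5*(-36))/(673 - 36) = -2069411/490176 - (-3364 + 180)/637 = -2069411/490176 - (-3184)/637 = -2069411/490176 - 1*(-3184/637) = -2069411/490176 + 3184/637 = 242505577/312242112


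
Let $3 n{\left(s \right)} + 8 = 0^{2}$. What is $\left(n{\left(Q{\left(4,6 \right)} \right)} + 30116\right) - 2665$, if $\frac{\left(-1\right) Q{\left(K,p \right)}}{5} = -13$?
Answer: $\frac{82345}{3} \approx 27448.0$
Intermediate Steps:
$Q{\left(K,p \right)} = 65$ ($Q{\left(K,p \right)} = \left(-5\right) \left(-13\right) = 65$)
$n{\left(s \right)} = - \frac{8}{3}$ ($n{\left(s \right)} = - \frac{8}{3} + \frac{0^{2}}{3} = - \frac{8}{3} + \frac{1}{3} \cdot 0 = - \frac{8}{3} + 0 = - \frac{8}{3}$)
$\left(n{\left(Q{\left(4,6 \right)} \right)} + 30116\right) - 2665 = \left(- \frac{8}{3} + 30116\right) - 2665 = \frac{90340}{3} - 2665 = \frac{82345}{3}$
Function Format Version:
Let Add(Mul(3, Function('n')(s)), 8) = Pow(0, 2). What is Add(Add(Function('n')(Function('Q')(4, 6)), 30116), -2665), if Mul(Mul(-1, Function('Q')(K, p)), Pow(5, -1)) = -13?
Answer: Rational(82345, 3) ≈ 27448.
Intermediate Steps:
Function('Q')(K, p) = 65 (Function('Q')(K, p) = Mul(-5, -13) = 65)
Function('n')(s) = Rational(-8, 3) (Function('n')(s) = Add(Rational(-8, 3), Mul(Rational(1, 3), Pow(0, 2))) = Add(Rational(-8, 3), Mul(Rational(1, 3), 0)) = Add(Rational(-8, 3), 0) = Rational(-8, 3))
Add(Add(Function('n')(Function('Q')(4, 6)), 30116), -2665) = Add(Add(Rational(-8, 3), 30116), -2665) = Add(Rational(90340, 3), -2665) = Rational(82345, 3)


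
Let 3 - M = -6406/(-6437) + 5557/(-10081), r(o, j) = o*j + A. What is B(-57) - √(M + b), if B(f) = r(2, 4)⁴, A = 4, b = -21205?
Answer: 20736 - I*√89281231386893306387/64891397 ≈ 20736.0 - 145.61*I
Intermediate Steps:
r(o, j) = 4 + j*o (r(o, j) = o*j + 4 = j*o + 4 = 4 + j*o)
M = 165865714/64891397 (M = 3 - (-6406/(-6437) + 5557/(-10081)) = 3 - (-6406*(-1/6437) + 5557*(-1/10081)) = 3 - (6406/6437 - 5557/10081) = 3 - 1*28808477/64891397 = 3 - 28808477/64891397 = 165865714/64891397 ≈ 2.5560)
B(f) = 20736 (B(f) = (4 + 4*2)⁴ = (4 + 8)⁴ = 12⁴ = 20736)
B(-57) - √(M + b) = 20736 - √(165865714/64891397 - 21205) = 20736 - √(-1375856207671/64891397) = 20736 - I*√89281231386893306387/64891397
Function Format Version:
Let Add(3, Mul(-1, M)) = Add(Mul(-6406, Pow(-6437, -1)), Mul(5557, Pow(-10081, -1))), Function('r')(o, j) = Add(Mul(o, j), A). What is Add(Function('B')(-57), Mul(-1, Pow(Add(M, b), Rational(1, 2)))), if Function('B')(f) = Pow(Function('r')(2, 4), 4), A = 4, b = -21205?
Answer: Add(20736, Mul(Rational(-1, 64891397), I, Pow(89281231386893306387, Rational(1, 2)))) ≈ Add(20736., Mul(-145.61, I))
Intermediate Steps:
Function('r')(o, j) = Add(4, Mul(j, o)) (Function('r')(o, j) = Add(Mul(o, j), 4) = Add(Mul(j, o), 4) = Add(4, Mul(j, o)))
M = Rational(165865714, 64891397) (M = Add(3, Mul(-1, Add(Mul(-6406, Pow(-6437, -1)), Mul(5557, Pow(-10081, -1))))) = Add(3, Mul(-1, Add(Mul(-6406, Rational(-1, 6437)), Mul(5557, Rational(-1, 10081))))) = Add(3, Mul(-1, Add(Rational(6406, 6437), Rational(-5557, 10081)))) = Add(3, Mul(-1, Rational(28808477, 64891397))) = Add(3, Rational(-28808477, 64891397)) = Rational(165865714, 64891397) ≈ 2.5560)
Function('B')(f) = 20736 (Function('B')(f) = Pow(Add(4, Mul(4, 2)), 4) = Pow(Add(4, 8), 4) = Pow(12, 4) = 20736)
Add(Function('B')(-57), Mul(-1, Pow(Add(M, b), Rational(1, 2)))) = Add(20736, Mul(-1, Pow(Add(Rational(165865714, 64891397), -21205), Rational(1, 2)))) = Add(20736, Mul(-1, Pow(Rational(-1375856207671, 64891397), Rational(1, 2)))) = Add(20736, Mul(-1, Mul(Rational(1, 64891397), I, Pow(89281231386893306387, Rational(1, 2))))) = Add(20736, Mul(Rational(-1, 64891397), I, Pow(89281231386893306387, Rational(1, 2))))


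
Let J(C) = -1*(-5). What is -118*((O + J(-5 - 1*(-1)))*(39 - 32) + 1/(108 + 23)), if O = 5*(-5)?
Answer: 2164002/131 ≈ 16519.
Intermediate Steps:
J(C) = 5
O = -25
-118*((O + J(-5 - 1*(-1)))*(39 - 32) + 1/(108 + 23)) = -118*((-25 + 5)*(39 - 32) + 1/(108 + 23)) = -118*(-20*7 + 1/131) = -118*(-140 + 1/131) = -118*(-18339/131) = 2164002/131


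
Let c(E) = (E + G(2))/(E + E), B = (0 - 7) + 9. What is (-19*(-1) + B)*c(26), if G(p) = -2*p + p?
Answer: 126/13 ≈ 9.6923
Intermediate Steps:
G(p) = -p
B = 2 (B = -7 + 9 = 2)
c(E) = (-2 + E)/(2*E) (c(E) = (E - 1*2)/(E + E) = (E - 2)/((2*E)) = (-2 + E)*(1/(2*E)) = (-2 + E)/(2*E))
(-19*(-1) + B)*c(26) = (-19*(-1) + 2)*((1/2)*(-2 + 26)/26) = (19 + 2)*((1/2)*(1/26)*24) = 21*(6/13) = 126/13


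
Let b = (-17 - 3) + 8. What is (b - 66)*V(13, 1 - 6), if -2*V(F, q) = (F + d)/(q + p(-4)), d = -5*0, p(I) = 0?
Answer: -507/5 ≈ -101.40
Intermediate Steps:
d = 0
V(F, q) = -F/(2*q) (V(F, q) = -(F + 0)/(2*(q + 0)) = -F/(2*q))
b = -12 (b = -20 + 8 = -12)
(b - 66)*V(13, 1 - 6) = (-12 - 66)*(-½*13/(1 - 6)) = -(-39)*13/(-5) = -(-39)*13*(-1)/5 = -78*13/10 = -507/5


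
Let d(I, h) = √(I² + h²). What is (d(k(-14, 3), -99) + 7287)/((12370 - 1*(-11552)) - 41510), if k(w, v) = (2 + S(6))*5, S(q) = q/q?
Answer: -7287/17588 - 3*√1114/17588 ≈ -0.42001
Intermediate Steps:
S(q) = 1
k(w, v) = 15 (k(w, v) = (2 + 1)*5 = 3*5 = 15)
(d(k(-14, 3), -99) + 7287)/((12370 - 1*(-11552)) - 41510) = (√(15² + (-99)²) + 7287)/((12370 - 1*(-11552)) - 41510) = (√(225 + 9801) + 7287)/((12370 + 11552) - 41510) = (√10026 + 7287)/(23922 - 41510) = (3*√1114 + 7287)/(-17588) = (7287 + 3*√1114)*(-1/17588) = -7287/17588 - 3*√1114/17588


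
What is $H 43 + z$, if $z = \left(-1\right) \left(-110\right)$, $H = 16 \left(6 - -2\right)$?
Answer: $5614$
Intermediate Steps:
$H = 128$ ($H = 16 \left(6 + 2\right) = 16 \cdot 8 = 128$)
$z = 110$
$H 43 + z = 128 \cdot 43 + 110 = 5504 + 110 = 5614$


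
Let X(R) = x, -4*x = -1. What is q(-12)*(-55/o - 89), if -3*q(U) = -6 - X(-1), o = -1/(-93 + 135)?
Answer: 55525/12 ≈ 4627.1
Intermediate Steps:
x = 1/4 (x = -1/4*(-1) = 1/4 ≈ 0.25000)
X(R) = 1/4
o = -1/42 ≈ -0.023810
q(U) = 25/12 (q(U) = -(-6 - 1*1/4)/3 = -(-6 - 1/4)/3 = -1/3*(-25/4) = 25/12)
q(-12)*(-55/o - 89) = 25*(-55/(-1/42) - 89)/12 = 25*(-55*(-42) - 89)/12 = 25*(2310 - 89)/12 = (25/12)*2221 = 55525/12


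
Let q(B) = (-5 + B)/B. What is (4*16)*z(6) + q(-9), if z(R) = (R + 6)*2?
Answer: 13838/9 ≈ 1537.6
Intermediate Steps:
q(B) = (-5 + B)/B
z(R) = 12 + 2*R (z(R) = (6 + R)*2 = 12 + 2*R)
(4*16)*z(6) + q(-9) = (4*16)*(12 + 2*6) + (-5 - 9)/(-9) = 64*(12 + 12) - ⅑*(-14) = 64*24 + 14/9 = 1536 + 14/9 = 13838/9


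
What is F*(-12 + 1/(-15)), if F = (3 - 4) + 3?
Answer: -362/15 ≈ -24.133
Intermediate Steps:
F = 2 (F = -1 + 3 = 2)
F*(-12 + 1/(-15)) = 2*(-12 + 1/(-15)) = 2*(-12 - 1/15) = 2*(-181/15) = -362/15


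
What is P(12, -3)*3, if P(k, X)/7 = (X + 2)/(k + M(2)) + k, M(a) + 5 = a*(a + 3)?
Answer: 4263/17 ≈ 250.76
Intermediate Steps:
M(a) = -5 + a*(3 + a) (M(a) = -5 + a*(a + 3) = -5 + a*(3 + a))
P(k, X) = 7*k + 7*(2 + X)/(5 + k) (P(k, X) = 7*((X + 2)/(k + (-5 + 2² + 3*2)) + k) = 7*((2 + X)/(k + (-5 + 4 + 6)) + k) = 7*((2 + X)/(k + 5) + k) = 7*((2 + X)/(5 + k) + k) = 7*(k + (2 + X)/(5 + k)) = 7*k + 7*(2 + X)/(5 + k))
P(12, -3)*3 = (7*(2 - 3 + 12² + 5*12)/(5 + 12))*3 = (7*(2 - 3 + 144 + 60)/17)*3 = (7*(1/17)*203)*3 = (1421/17)*3 = 4263/17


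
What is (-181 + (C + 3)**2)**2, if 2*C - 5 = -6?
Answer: 488601/16 ≈ 30538.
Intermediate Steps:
C = -1/2 (C = 5/2 + (1/2)*(-6) = 5/2 - 3 = -1/2 ≈ -0.50000)
(-181 + (C + 3)**2)**2 = (-181 + (-1/2 + 3)**2)**2 = (-181 + (5/2)**2)**2 = (-181 + 25/4)**2 = (-699/4)**2 = 488601/16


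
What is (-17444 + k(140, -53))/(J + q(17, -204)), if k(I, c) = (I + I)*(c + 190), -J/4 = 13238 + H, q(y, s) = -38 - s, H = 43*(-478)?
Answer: 1162/1635 ≈ 0.71070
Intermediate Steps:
H = -20554
J = 29264 (J = -4*(13238 - 20554) = -4*(-7316) = 29264)
k(I, c) = 2*I*(190 + c) (k(I, c) = (2*I)*(190 + c) = 2*I*(190 + c))
(-17444 + k(140, -53))/(J + q(17, -204)) = (-17444 + 2*140*(190 - 53))/(29264 + (-38 - 1*(-204))) = (-17444 + 2*140*137)/(29264 + (-38 + 204)) = (-17444 + 38360)/(29264 + 166) = 20916/29430 = 20916*(1/29430) = 1162/1635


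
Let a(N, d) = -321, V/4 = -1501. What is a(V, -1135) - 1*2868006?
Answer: -2868327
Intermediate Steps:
V = -6004 (V = 4*(-1501) = -6004)
a(V, -1135) - 1*2868006 = -321 - 1*2868006 = -321 - 2868006 = -2868327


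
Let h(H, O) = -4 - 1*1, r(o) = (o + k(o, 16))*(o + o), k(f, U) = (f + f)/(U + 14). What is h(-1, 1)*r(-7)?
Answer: -1568/3 ≈ -522.67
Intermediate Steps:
k(f, U) = 2*f/(14 + U) (k(f, U) = (2*f)/(14 + U) = 2*f/(14 + U))
r(o) = 32*o²/15 (r(o) = (o + 2*o/(14 + 16))*(o + o) = (o + 2*o/30)*(2*o) = (o + 2*o*(1/30))*(2*o) = (o + o/15)*(2*o) = (16*o/15)*(2*o) = 32*o²/15)
h(H, O) = -5 (h(H, O) = -4 - 1 = -5)
h(-1, 1)*r(-7) = -32*(-7)²/3 = -32*49/3 = -5*1568/15 = -1568/3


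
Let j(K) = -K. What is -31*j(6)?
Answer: 186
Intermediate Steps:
-31*j(6) = -(-31)*6 = -31*(-6) = 186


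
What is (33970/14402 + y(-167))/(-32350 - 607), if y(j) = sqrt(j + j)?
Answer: -16985/237323357 - I*sqrt(334)/32957 ≈ -7.1569e-5 - 0.00055453*I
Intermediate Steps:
y(j) = sqrt(2)*sqrt(j) (y(j) = sqrt(2*j) = sqrt(2)*sqrt(j))
(33970/14402 + y(-167))/(-32350 - 607) = (33970/14402 + sqrt(2)*sqrt(-167))/(-32350 - 607) = (33970*(1/14402) + sqrt(2)*(I*sqrt(167)))/(-32957) = (16985/7201 + I*sqrt(334))*(-1/32957) = -16985/237323357 - I*sqrt(334)/32957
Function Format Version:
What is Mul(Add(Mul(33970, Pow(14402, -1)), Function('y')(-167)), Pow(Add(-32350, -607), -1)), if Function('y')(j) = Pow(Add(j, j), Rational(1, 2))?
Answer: Add(Rational(-16985, 237323357), Mul(Rational(-1, 32957), I, Pow(334, Rational(1, 2)))) ≈ Add(-7.1569e-5, Mul(-0.00055453, I))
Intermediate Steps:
Function('y')(j) = Mul(Pow(2, Rational(1, 2)), Pow(j, Rational(1, 2))) (Function('y')(j) = Pow(Mul(2, j), Rational(1, 2)) = Mul(Pow(2, Rational(1, 2)), Pow(j, Rational(1, 2))))
Mul(Add(Mul(33970, Pow(14402, -1)), Function('y')(-167)), Pow(Add(-32350, -607), -1)) = Mul(Add(Mul(33970, Pow(14402, -1)), Mul(Pow(2, Rational(1, 2)), Pow(-167, Rational(1, 2)))), Pow(Add(-32350, -607), -1)) = Mul(Add(Mul(33970, Rational(1, 14402)), Mul(Pow(2, Rational(1, 2)), Mul(I, Pow(167, Rational(1, 2))))), Pow(-32957, -1)) = Mul(Add(Rational(16985, 7201), Mul(I, Pow(334, Rational(1, 2)))), Rational(-1, 32957)) = Add(Rational(-16985, 237323357), Mul(Rational(-1, 32957), I, Pow(334, Rational(1, 2))))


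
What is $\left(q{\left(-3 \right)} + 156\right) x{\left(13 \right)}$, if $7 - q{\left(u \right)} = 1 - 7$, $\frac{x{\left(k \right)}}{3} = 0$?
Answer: $0$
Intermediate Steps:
$x{\left(k \right)} = 0$ ($x{\left(k \right)} = 3 \cdot 0 = 0$)
$q{\left(u \right)} = 13$ ($q{\left(u \right)} = 7 - \left(1 - 7\right) = 7 - -6 = 7 + 6 = 13$)
$\left(q{\left(-3 \right)} + 156\right) x{\left(13 \right)} = \left(13 + 156\right) 0 = 169 \cdot 0 = 0$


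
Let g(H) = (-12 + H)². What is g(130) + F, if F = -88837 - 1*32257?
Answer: -107170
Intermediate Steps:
F = -121094 (F = -88837 - 32257 = -121094)
g(130) + F = (-12 + 130)² - 121094 = 118² - 121094 = 13924 - 121094 = -107170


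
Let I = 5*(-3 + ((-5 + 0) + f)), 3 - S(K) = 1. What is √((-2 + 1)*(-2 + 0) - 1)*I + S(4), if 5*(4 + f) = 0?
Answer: -58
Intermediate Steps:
f = -4 (f = -4 + (⅕)*0 = -4 + 0 = -4)
S(K) = 2 (S(K) = 3 - 1*1 = 3 - 1 = 2)
I = -60 (I = 5*(-3 + ((-5 + 0) - 4)) = 5*(-3 + (-5 - 4)) = 5*(-3 - 9) = 5*(-12) = -60)
√((-2 + 1)*(-2 + 0) - 1)*I + S(4) = √((-2 + 1)*(-2 + 0) - 1)*(-60) + 2 = √(-1*(-2) - 1)*(-60) + 2 = √(2 - 1)*(-60) + 2 = √1*(-60) + 2 = 1*(-60) + 2 = -60 + 2 = -58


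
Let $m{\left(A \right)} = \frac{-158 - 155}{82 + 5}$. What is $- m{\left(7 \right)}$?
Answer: $\frac{313}{87} \approx 3.5977$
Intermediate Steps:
$m{\left(A \right)} = - \frac{313}{87}$
$- m{\left(7 \right)} = \left(-1\right) \left(- \frac{313}{87}\right) = \frac{313}{87}$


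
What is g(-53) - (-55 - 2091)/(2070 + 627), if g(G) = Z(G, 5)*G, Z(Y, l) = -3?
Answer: 14861/93 ≈ 159.80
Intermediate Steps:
g(G) = -3*G
g(-53) - (-55 - 2091)/(2070 + 627) = -3*(-53) - (-55 - 2091)/(2070 + 627) = 159 - (-2146)/2697 = 159 - 1*(-74/93) = 159 + 74/93 = 14861/93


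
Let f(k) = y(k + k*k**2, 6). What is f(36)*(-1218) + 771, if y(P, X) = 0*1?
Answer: 771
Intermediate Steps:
y(P, X) = 0
f(k) = 0
f(36)*(-1218) + 771 = 0*(-1218) + 771 = 0 + 771 = 771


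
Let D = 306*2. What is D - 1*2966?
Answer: -2354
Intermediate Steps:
D = 612
D - 1*2966 = 612 - 1*2966 = 612 - 2966 = -2354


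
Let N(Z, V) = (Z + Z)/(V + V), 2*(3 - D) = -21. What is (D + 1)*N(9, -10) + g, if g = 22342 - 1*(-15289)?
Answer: 752359/20 ≈ 37618.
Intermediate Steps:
D = 27/2 (D = 3 - ½*(-21) = 3 + 21/2 = 27/2 ≈ 13.500)
N(Z, V) = Z/V (N(Z, V) = (2*Z)/((2*V)) = (2*Z)*(1/(2*V)) = Z/V)
g = 37631 (g = 22342 + 15289 = 37631)
(D + 1)*N(9, -10) + g = (27/2 + 1)*(9/(-10)) + 37631 = 29*(9*(-⅒))/2 + 37631 = (29/2)*(-9/10) + 37631 = -261/20 + 37631 = 752359/20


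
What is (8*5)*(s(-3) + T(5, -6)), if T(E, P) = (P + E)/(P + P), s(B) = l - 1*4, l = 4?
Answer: 10/3 ≈ 3.3333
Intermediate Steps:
s(B) = 0 (s(B) = 4 - 1*4 = 4 - 4 = 0)
T(E, P) = (E + P)/(2*P) (T(E, P) = (E + P)/((2*P)) = (E + P)*(1/(2*P)) = (E + P)/(2*P))
(8*5)*(s(-3) + T(5, -6)) = (8*5)*(0 + (½)*(5 - 6)/(-6)) = 40*(0 + (½)*(-⅙)*(-1)) = 40*(0 + 1/12) = 40*(1/12) = 10/3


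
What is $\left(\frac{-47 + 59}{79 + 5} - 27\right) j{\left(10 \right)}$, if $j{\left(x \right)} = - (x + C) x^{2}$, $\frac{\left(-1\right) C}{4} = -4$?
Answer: $\frac{488800}{7} \approx 69829.0$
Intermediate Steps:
$C = 16$ ($C = \left(-4\right) \left(-4\right) = 16$)
$j{\left(x \right)} = x^{2} \left(-16 - x\right)$ ($j{\left(x \right)} = - (x + 16) x^{2} = - (16 + x) x^{2} = \left(-16 - x\right) x^{2} = x^{2} \left(-16 - x\right)$)
$\left(\frac{-47 + 59}{79 + 5} - 27\right) j{\left(10 \right)} = \left(\frac{-47 + 59}{79 + 5} - 27\right) 10^{2} \left(-16 - 10\right) = \left(\frac{12}{84} - 27\right) 100 \left(-16 - 10\right) = \left(12 \cdot \frac{1}{84} - 27\right) 100 \left(-26\right) = \left(\frac{1}{7} - 27\right) \left(-2600\right) = \left(- \frac{188}{7}\right) \left(-2600\right) = \frac{488800}{7}$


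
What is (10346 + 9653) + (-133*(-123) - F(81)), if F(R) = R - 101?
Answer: 36378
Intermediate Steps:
F(R) = -101 + R
(10346 + 9653) + (-133*(-123) - F(81)) = (10346 + 9653) + (-133*(-123) - (-101 + 81)) = 19999 + (16359 - 1*(-20)) = 19999 + (16359 + 20) = 19999 + 16379 = 36378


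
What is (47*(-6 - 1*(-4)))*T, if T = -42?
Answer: 3948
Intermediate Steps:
(47*(-6 - 1*(-4)))*T = (47*(-6 - 1*(-4)))*(-42) = (47*(-6 + 4))*(-42) = (47*(-2))*(-42) = -94*(-42) = 3948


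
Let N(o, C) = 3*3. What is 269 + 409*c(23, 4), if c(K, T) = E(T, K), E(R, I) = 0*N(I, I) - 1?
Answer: -140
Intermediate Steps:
N(o, C) = 9
E(R, I) = -1 (E(R, I) = 0*9 - 1 = 0 - 1 = -1)
c(K, T) = -1
269 + 409*c(23, 4) = 269 + 409*(-1) = 269 - 409 = -140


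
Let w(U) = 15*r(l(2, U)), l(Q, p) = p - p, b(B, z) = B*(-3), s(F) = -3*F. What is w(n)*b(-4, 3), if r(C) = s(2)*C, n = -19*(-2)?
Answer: 0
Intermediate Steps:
b(B, z) = -3*B
l(Q, p) = 0
n = 38
r(C) = -6*C (r(C) = (-3*2)*C = -6*C)
w(U) = 0 (w(U) = 15*(-6*0) = 15*0 = 0)
w(n)*b(-4, 3) = 0*(-3*(-4)) = 0*12 = 0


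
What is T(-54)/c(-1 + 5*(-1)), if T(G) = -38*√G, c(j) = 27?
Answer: -38*I*√6/9 ≈ -10.342*I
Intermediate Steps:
T(-54)/c(-1 + 5*(-1)) = -114*I*√6/27 = -114*I*√6*(1/27) = -38*I*√6/9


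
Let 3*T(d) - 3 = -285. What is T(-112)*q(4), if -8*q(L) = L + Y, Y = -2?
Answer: 47/2 ≈ 23.500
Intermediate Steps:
T(d) = -94 (T(d) = 1 + (1/3)*(-285) = 1 - 95 = -94)
q(L) = 1/4 - L/8 (q(L) = -(L - 2)/8 = -(-2 + L)/8 = 1/4 - L/8)
T(-112)*q(4) = -94*(1/4 - 1/8*4) = -94*(1/4 - 1/2) = -94*(-1/4) = 47/2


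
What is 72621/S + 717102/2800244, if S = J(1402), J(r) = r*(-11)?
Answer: -24037171560/5398170371 ≈ -4.4528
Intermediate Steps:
J(r) = -11*r
S = -15422 (S = -11*1402 = -15422)
72621/S + 717102/2800244 = 72621/(-15422) + 717102/2800244 = 72621*(-1/15422) + 717102*(1/2800244) = -72621/15422 + 358551/1400122 = -24037171560/5398170371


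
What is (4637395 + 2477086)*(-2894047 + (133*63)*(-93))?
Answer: -26133580370414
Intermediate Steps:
(4637395 + 2477086)*(-2894047 + (133*63)*(-93)) = 7114481*(-2894047 + 8379*(-93)) = 7114481*(-2894047 - 779247) = 7114481*(-3673294) = -26133580370414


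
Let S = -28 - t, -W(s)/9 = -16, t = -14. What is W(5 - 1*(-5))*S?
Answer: -2016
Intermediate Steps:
W(s) = 144 (W(s) = -9*(-16) = 144)
S = -14 (S = -28 - 1*(-14) = -28 + 14 = -14)
W(5 - 1*(-5))*S = 144*(-14) = -2016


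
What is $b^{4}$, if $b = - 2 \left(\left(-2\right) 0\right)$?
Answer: $0$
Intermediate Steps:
$b = 0$ ($b = \left(-2\right) 0 = 0$)
$b^{4} = 0^{4} = 0$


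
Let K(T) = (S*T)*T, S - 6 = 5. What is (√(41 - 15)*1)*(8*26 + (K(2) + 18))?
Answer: 270*√26 ≈ 1376.7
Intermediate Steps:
S = 11 (S = 6 + 5 = 11)
K(T) = 11*T² (K(T) = (11*T)*T = 11*T²)
(√(41 - 15)*1)*(8*26 + (K(2) + 18)) = (√(41 - 15)*1)*(8*26 + (11*2² + 18)) = (√26*1)*(208 + (11*4 + 18)) = √26*(208 + (44 + 18)) = √26*(208 + 62) = √26*270 = 270*√26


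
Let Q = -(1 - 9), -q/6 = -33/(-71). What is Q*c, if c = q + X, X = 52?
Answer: 27952/71 ≈ 393.69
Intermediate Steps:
q = -198/71 (q = -(-198)/(-71) = -(-198)*(-1)/71 = -6*33/71 = -198/71 ≈ -2.7887)
Q = 8 (Q = -1*(-8) = 8)
c = 3494/71 (c = -198/71 + 52 = 3494/71 ≈ 49.211)
Q*c = 8*(3494/71) = 27952/71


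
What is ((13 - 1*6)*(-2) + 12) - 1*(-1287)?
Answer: 1285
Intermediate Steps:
((13 - 1*6)*(-2) + 12) - 1*(-1287) = ((13 - 6)*(-2) + 12) + 1287 = (7*(-2) + 12) + 1287 = (-14 + 12) + 1287 = -2 + 1287 = 1285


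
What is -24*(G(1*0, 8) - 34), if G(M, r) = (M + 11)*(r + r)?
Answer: -3408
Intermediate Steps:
G(M, r) = 2*r*(11 + M) (G(M, r) = (11 + M)*(2*r) = 2*r*(11 + M))
-24*(G(1*0, 8) - 34) = -24*(2*8*(11 + 1*0) - 34) = -24*(2*8*(11 + 0) - 34) = -24*(2*8*11 - 34) = -24*(176 - 34) = -24*142 = -3408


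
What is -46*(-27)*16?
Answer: 19872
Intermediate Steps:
-46*(-27)*16 = 1242*16 = 19872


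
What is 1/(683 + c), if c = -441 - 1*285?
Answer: -1/43 ≈ -0.023256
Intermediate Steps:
c = -726 (c = -441 - 285 = -726)
1/(683 + c) = 1/(683 - 726) = 1/(-43) = -1/43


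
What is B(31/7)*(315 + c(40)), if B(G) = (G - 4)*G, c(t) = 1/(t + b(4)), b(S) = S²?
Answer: 1640613/2744 ≈ 597.89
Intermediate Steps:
c(t) = 1/(16 + t) (c(t) = 1/(t + 4²) = 1/(t + 16) = 1/(16 + t))
B(G) = G*(-4 + G) (B(G) = (-4 + G)*G = G*(-4 + G))
B(31/7)*(315 + c(40)) = ((31/7)*(-4 + 31/7))*(315 + 1/(16 + 40)) = ((31*(⅐))*(-4 + 31*(⅐)))*(315 + 1/56) = (31*(-4 + 31/7)/7)*(315 + 1/56) = ((31/7)*(3/7))*(17641/56) = (93/49)*(17641/56) = 1640613/2744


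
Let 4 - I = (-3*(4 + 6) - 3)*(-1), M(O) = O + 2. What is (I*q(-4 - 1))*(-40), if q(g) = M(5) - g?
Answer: 13920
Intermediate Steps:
M(O) = 2 + O
I = -29 (I = 4 - (-3*(4 + 6) - 3)*(-1) = 4 - (-3*10 - 3)*(-1) = 4 - (-30 - 3)*(-1) = 4 - (-33)*(-1) = 4 - 1*33 = 4 - 33 = -29)
q(g) = 7 - g (q(g) = (2 + 5) - g = 7 - g)
(I*q(-4 - 1))*(-40) = -29*(7 - (-4 - 1))*(-40) = -29*(7 - 1*(-5))*(-40) = -29*(7 + 5)*(-40) = -29*12*(-40) = -348*(-40) = 13920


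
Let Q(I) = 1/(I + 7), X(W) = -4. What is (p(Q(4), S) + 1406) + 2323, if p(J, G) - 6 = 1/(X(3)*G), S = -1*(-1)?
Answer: 14939/4 ≈ 3734.8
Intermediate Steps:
S = 1
Q(I) = 1/(7 + I)
p(J, G) = 6 - 1/(4*G) (p(J, G) = 6 + 1/(-4*G) = 6 - 1/(4*G))
(p(Q(4), S) + 1406) + 2323 = ((6 - ¼/1) + 1406) + 2323 = ((6 - ¼*1) + 1406) + 2323 = ((6 - ¼) + 1406) + 2323 = (23/4 + 1406) + 2323 = 5647/4 + 2323 = 14939/4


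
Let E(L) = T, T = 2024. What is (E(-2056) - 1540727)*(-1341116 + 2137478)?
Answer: -1225364598486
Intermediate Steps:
E(L) = 2024
(E(-2056) - 1540727)*(-1341116 + 2137478) = (2024 - 1540727)*(-1341116 + 2137478) = -1538703*796362 = -1225364598486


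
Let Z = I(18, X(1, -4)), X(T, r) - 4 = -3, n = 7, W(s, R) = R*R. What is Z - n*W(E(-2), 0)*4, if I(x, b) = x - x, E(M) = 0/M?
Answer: 0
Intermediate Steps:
E(M) = 0
W(s, R) = R²
X(T, r) = 1 (X(T, r) = 4 - 3 = 1)
I(x, b) = 0
Z = 0
Z - n*W(E(-2), 0)*4 = 0 - 7*0²*4 = 0 - 7*0*4 = 0 - 0*4 = 0 - 1*0 = 0 + 0 = 0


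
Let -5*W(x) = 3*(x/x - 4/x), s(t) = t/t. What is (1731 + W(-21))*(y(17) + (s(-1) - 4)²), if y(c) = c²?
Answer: 3609376/7 ≈ 5.1563e+5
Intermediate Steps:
s(t) = 1
W(x) = -⅗ + 12/(5*x) (W(x) = -3*(x/x - 4/x)/5 = -3*(1 - 4/x)/5 = -(3 - 12/x)/5 = -⅗ + 12/(5*x))
(1731 + W(-21))*(y(17) + (s(-1) - 4)²) = (1731 + (⅗)*(4 - 1*(-21))/(-21))*(17² + (1 - 4)²) = (1731 + (⅗)*(-1/21)*(4 + 21))*(289 + (-3)²) = (1731 + (⅗)*(-1/21)*25)*(289 + 9) = (1731 - 5/7)*298 = (12112/7)*298 = 3609376/7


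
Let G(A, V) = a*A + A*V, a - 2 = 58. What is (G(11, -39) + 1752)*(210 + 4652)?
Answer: 9641346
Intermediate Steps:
a = 60 (a = 2 + 58 = 60)
G(A, V) = 60*A + A*V
(G(11, -39) + 1752)*(210 + 4652) = (11*(60 - 39) + 1752)*(210 + 4652) = (11*21 + 1752)*4862 = (231 + 1752)*4862 = 1983*4862 = 9641346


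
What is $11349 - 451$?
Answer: $10898$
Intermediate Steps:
$11349 - 451 = 10898$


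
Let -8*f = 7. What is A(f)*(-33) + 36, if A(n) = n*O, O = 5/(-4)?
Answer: -3/32 ≈ -0.093750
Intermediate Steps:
O = -5/4 (O = 5*(-1/4) = -5/4 ≈ -1.2500)
f = -7/8 (f = -1/8*7 = -7/8 ≈ -0.87500)
A(n) = -5*n/4 (A(n) = n*(-5/4) = -5*n/4)
A(f)*(-33) + 36 = -5/4*(-7/8)*(-33) + 36 = (35/32)*(-33) + 36 = -1155/32 + 36 = -3/32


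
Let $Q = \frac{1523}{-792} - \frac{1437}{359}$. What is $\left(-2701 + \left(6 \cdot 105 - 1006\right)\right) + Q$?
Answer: $- \frac{876562117}{284328} \approx -3082.9$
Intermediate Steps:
$Q = - \frac{1684861}{284328}$ ($Q = 1523 \left(- \frac{1}{792}\right) - \frac{1437}{359} = - \frac{1523}{792} - \frac{1437}{359} = - \frac{1684861}{284328} \approx -5.9258$)
$\left(-2701 + \left(6 \cdot 105 - 1006\right)\right) + Q = \left(-2701 + \left(6 \cdot 105 - 1006\right)\right) - \frac{1684861}{284328} = \left(-2701 + \left(630 - 1006\right)\right) - \frac{1684861}{284328} = \left(-2701 - 376\right) - \frac{1684861}{284328} = -3077 - \frac{1684861}{284328} = - \frac{876562117}{284328}$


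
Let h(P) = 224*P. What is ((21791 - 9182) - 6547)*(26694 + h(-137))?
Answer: -24211628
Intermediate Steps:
((21791 - 9182) - 6547)*(26694 + h(-137)) = ((21791 - 9182) - 6547)*(26694 + 224*(-137)) = (12609 - 6547)*(26694 - 30688) = 6062*(-3994) = -24211628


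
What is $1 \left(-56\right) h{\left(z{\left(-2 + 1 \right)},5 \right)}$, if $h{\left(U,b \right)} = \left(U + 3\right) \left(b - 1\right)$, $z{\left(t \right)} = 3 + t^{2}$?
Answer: $-1568$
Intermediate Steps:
$h{\left(U,b \right)} = \left(-1 + b\right) \left(3 + U\right)$ ($h{\left(U,b \right)} = \left(3 + U\right) \left(-1 + b\right) = \left(-1 + b\right) \left(3 + U\right)$)
$1 \left(-56\right) h{\left(z{\left(-2 + 1 \right)},5 \right)} = 1 \left(-56\right) \left(-3 - \left(3 + \left(-2 + 1\right)^{2}\right) + 3 \cdot 5 + \left(3 + \left(-2 + 1\right)^{2}\right) 5\right) = - 56 \left(-3 - \left(3 + \left(-1\right)^{2}\right) + 15 + \left(3 + \left(-1\right)^{2}\right) 5\right) = - 56 \left(-3 - \left(3 + 1\right) + 15 + \left(3 + 1\right) 5\right) = - 56 \left(-3 - 4 + 15 + 4 \cdot 5\right) = - 56 \left(-3 - 4 + 15 + 20\right) = \left(-56\right) 28 = -1568$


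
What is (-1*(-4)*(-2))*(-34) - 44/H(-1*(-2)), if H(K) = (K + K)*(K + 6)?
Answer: 2165/8 ≈ 270.63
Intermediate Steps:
H(K) = 2*K*(6 + K) (H(K) = (2*K)*(6 + K) = 2*K*(6 + K))
(-1*(-4)*(-2))*(-34) - 44/H(-1*(-2)) = (-1*(-4)*(-2))*(-34) - 44*1/(4*(6 - 1*(-2))) = (4*(-2))*(-34) - 44*1/(4*(6 + 2)) = -8*(-34) - 44/(2*2*8) = 272 - 44/32 = 272 - 44*1/32 = 272 - 11/8 = 2165/8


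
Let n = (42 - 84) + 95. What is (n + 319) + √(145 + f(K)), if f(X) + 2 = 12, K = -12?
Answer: 372 + √155 ≈ 384.45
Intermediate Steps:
f(X) = 10 (f(X) = -2 + 12 = 10)
n = 53 (n = -42 + 95 = 53)
(n + 319) + √(145 + f(K)) = (53 + 319) + √(145 + 10) = 372 + √155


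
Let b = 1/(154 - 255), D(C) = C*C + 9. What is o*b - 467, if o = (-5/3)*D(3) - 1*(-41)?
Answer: -47178/101 ≈ -467.11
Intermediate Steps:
D(C) = 9 + C² (D(C) = C² + 9 = 9 + C²)
b = -1/101 (b = 1/(-101) = -1/101 ≈ -0.0099010)
o = 11 (o = (-5/3)*(9 + 3²) - 1*(-41) = (-5*⅓)*(9 + 9) + 41 = -5/3*18 + 41 = -30 + 41 = 11)
o*b - 467 = 11*(-1/101) - 467 = -11/101 - 467 = -47178/101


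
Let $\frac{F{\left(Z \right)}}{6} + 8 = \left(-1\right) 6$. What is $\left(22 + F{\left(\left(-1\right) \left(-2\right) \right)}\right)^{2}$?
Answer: $3844$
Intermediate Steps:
$F{\left(Z \right)} = -84$ ($F{\left(Z \right)} = -48 + 6 \left(\left(-1\right) 6\right) = -48 + 6 \left(-6\right) = -48 - 36 = -84$)
$\left(22 + F{\left(\left(-1\right) \left(-2\right) \right)}\right)^{2} = \left(22 - 84\right)^{2} = \left(-62\right)^{2} = 3844$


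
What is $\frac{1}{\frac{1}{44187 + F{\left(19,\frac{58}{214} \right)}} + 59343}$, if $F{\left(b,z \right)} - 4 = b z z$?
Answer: $\frac{505958738}{30025109400583} \approx 1.6851 \cdot 10^{-5}$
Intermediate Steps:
$F{\left(b,z \right)} = 4 + b z^{2}$ ($F{\left(b,z \right)} = 4 + b z z = 4 + b z^{2}$)
$\frac{1}{\frac{1}{44187 + F{\left(19,\frac{58}{214} \right)}} + 59343} = \frac{1}{\frac{1}{44187 + \left(4 + 19 \left(\frac{58}{214}\right)^{2}\right)} + 59343} = \frac{1}{\frac{1}{44187 + \left(4 + 19 \left(58 \cdot \frac{1}{214}\right)^{2}\right)} + 59343} = \frac{1}{\frac{1}{44187 + \left(4 + 19 \left(\frac{29}{107}\right)^{2}\right)} + 59343} = \frac{1}{\frac{1}{44187 + \left(4 + 19 \cdot \frac{841}{11449}\right)} + 59343} = \frac{1}{\frac{1}{44187 + \left(4 + \frac{15979}{11449}\right)} + 59343} = \frac{1}{\frac{1}{44187 + \frac{61775}{11449}} + 59343} = \frac{1}{\frac{1}{\frac{505958738}{11449}} + 59343} = \frac{1}{\frac{11449}{505958738} + 59343} = \frac{1}{\frac{30025109400583}{505958738}} = \frac{505958738}{30025109400583}$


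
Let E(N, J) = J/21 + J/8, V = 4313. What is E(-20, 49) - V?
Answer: -103309/24 ≈ -4304.5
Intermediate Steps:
E(N, J) = 29*J/168 (E(N, J) = J*(1/21) + J*(1/8) = J/21 + J/8 = 29*J/168)
E(-20, 49) - V = (29/168)*49 - 1*4313 = 203/24 - 4313 = -103309/24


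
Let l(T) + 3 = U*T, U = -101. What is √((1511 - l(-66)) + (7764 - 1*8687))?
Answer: 45*I*√3 ≈ 77.942*I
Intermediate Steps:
l(T) = -3 - 101*T
√((1511 - l(-66)) + (7764 - 1*8687)) = √((1511 - (-3 - 101*(-66))) + (7764 - 1*8687)) = √((1511 - (-3 + 6666)) + (7764 - 8687)) = √((1511 - 1*6663) - 923) = √((1511 - 6663) - 923) = √(-5152 - 923) = √(-6075) = 45*I*√3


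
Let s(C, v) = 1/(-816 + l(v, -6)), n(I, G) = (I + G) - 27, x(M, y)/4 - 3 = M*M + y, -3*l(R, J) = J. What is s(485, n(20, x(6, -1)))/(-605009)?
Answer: 1/492477326 ≈ 2.0305e-9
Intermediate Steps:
l(R, J) = -J/3
x(M, y) = 12 + 4*y + 4*M² (x(M, y) = 12 + 4*(M*M + y) = 12 + 4*(M² + y) = 12 + 4*(y + M²) = 12 + (4*y + 4*M²) = 12 + 4*y + 4*M²)
n(I, G) = -27 + G + I (n(I, G) = (G + I) - 27 = -27 + G + I)
s(C, v) = -1/814 (s(C, v) = 1/(-816 - ⅓*(-6)) = 1/(-816 + 2) = 1/(-814) = -1/814)
s(485, n(20, x(6, -1)))/(-605009) = -1/814/(-605009) = -1/814*(-1/605009) = 1/492477326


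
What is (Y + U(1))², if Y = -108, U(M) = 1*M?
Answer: 11449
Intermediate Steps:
U(M) = M
(Y + U(1))² = (-108 + 1)² = (-107)² = 11449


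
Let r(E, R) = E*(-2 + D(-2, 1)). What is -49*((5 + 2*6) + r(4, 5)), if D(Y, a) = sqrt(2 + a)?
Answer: -441 - 196*sqrt(3) ≈ -780.48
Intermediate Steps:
r(E, R) = E*(-2 + sqrt(3)) (r(E, R) = E*(-2 + sqrt(2 + 1)) = E*(-2 + sqrt(3)))
-49*((5 + 2*6) + r(4, 5)) = -49*((5 + 2*6) + 4*(-2 + sqrt(3))) = -49*((5 + 12) + (-8 + 4*sqrt(3))) = -49*(17 + (-8 + 4*sqrt(3))) = -49*(9 + 4*sqrt(3)) = -441 - 196*sqrt(3)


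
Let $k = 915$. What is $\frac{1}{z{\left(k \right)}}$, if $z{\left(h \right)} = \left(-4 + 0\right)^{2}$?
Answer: $\frac{1}{16} \approx 0.0625$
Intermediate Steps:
$z{\left(h \right)} = 16$ ($z{\left(h \right)} = \left(-4\right)^{2} = 16$)
$\frac{1}{z{\left(k \right)}} = \frac{1}{16}$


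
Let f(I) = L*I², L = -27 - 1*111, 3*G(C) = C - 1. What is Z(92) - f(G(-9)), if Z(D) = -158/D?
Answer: 211363/138 ≈ 1531.6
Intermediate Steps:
G(C) = -⅓ + C/3 (G(C) = (C - 1)/3 = (-1 + C)/3 = -⅓ + C/3)
L = -138 (L = -27 - 111 = -138)
f(I) = -138*I²
Z(92) - f(G(-9)) = -158/92 - (-138)*(-⅓ + (⅓)*(-9))² = -158*1/92 - (-138)*(-⅓ - 3)² = -79/46 - (-138)*(-10/3)² = -79/46 - (-138)*100/9 = -79/46 - 1*(-4600/3) = -79/46 + 4600/3 = 211363/138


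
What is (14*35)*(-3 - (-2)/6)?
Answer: -3920/3 ≈ -1306.7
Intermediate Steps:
(14*35)*(-3 - (-2)/6) = 490*(-3 - (-2)/6) = 490*(-3 - 2*(-⅙)) = 490*(-3 + ⅓) = 490*(-8/3) = -3920/3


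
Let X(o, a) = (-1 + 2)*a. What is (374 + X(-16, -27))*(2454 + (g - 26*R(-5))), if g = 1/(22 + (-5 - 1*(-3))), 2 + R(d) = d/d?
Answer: 17211547/20 ≈ 8.6058e+5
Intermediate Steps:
R(d) = -1 (R(d) = -2 + d/d = -2 + 1 = -1)
g = 1/20 (g = 1/(22 + (-5 + 3)) = 1/(22 - 2) = 1/20 ≈ 0.050000)
X(o, a) = a (X(o, a) = 1*a = a)
(374 + X(-16, -27))*(2454 + (g - 26*R(-5))) = (374 - 27)*(2454 + (1/20 - 26*(-1))) = 347*(2454 + (1/20 + 26)) = 347*(2454 + 521/20) = 347*(49601/20) = 17211547/20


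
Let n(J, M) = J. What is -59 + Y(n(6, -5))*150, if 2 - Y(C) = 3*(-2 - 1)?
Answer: 1591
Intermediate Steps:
Y(C) = 11 (Y(C) = 2 - 3*(-2 - 1) = 2 - 3*(-3) = 2 - 1*(-9) = 2 + 9 = 11)
-59 + Y(n(6, -5))*150 = -59 + 11*150 = -59 + 1650 = 1591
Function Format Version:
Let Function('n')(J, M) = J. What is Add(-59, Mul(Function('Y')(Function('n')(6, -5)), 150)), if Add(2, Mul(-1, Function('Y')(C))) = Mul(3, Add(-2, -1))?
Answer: 1591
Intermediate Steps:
Function('Y')(C) = 11 (Function('Y')(C) = Add(2, Mul(-1, Mul(3, Add(-2, -1)))) = Add(2, Mul(-1, Mul(3, -3))) = Add(2, Mul(-1, -9)) = Add(2, 9) = 11)
Add(-59, Mul(Function('Y')(Function('n')(6, -5)), 150)) = Add(-59, Mul(11, 150)) = Add(-59, 1650) = 1591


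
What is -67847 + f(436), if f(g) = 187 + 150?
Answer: -67510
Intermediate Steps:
f(g) = 337
-67847 + f(436) = -67847 + 337 = -67510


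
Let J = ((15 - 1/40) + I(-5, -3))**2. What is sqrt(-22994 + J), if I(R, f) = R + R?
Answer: I*sqrt(36750799)/40 ≈ 151.56*I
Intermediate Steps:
I(R, f) = 2*R
J = 39601/1600 (J = ((15 - 1/40) + 2*(-5))**2 = ((15 - 1*1/40) - 10)**2 = ((15 - 1/40) - 10)**2 = (599/40 - 10)**2 = (199/40)**2 = 39601/1600 ≈ 24.751)
sqrt(-22994 + J) = sqrt(-22994 + 39601/1600) = sqrt(-36750799/1600) = I*sqrt(36750799)/40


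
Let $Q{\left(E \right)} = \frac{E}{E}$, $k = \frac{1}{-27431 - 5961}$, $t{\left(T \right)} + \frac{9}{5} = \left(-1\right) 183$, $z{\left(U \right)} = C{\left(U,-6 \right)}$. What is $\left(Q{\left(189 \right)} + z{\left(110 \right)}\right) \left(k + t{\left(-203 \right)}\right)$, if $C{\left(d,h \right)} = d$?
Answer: $- \frac{3424817643}{166960} \approx -20513.0$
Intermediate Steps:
$z{\left(U \right)} = U$
$t{\left(T \right)} = - \frac{924}{5}$ ($t{\left(T \right)} = - \frac{9}{5} - 183 = - \frac{924}{5}$)
$k = - \frac{1}{33392}$ ($k = \frac{1}{-27431 - 5961} = \frac{1}{-33392} = - \frac{1}{33392} \approx -2.9947 \cdot 10^{-5}$)
$Q{\left(E \right)} = 1$
$\left(Q{\left(189 \right)} + z{\left(110 \right)}\right) \left(k + t{\left(-203 \right)}\right) = \left(1 + 110\right) \left(- \frac{1}{33392} - \frac{924}{5}\right) = 111 \left(- \frac{30854213}{166960}\right) = - \frac{3424817643}{166960}$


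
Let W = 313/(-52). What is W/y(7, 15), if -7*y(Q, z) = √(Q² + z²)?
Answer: 2191*√274/14248 ≈ 2.5454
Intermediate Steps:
W = -313/52 (W = 313*(-1/52) = -313/52 ≈ -6.0192)
y(Q, z) = -√(Q² + z²)/7
W/y(7, 15) = -313/52/(-√(7² + 15²)/7) = -313/52/(-√(49 + 225)/7) = -313/52/(-√274/7) = -7*√274/274*(-313/52) = 2191*√274/14248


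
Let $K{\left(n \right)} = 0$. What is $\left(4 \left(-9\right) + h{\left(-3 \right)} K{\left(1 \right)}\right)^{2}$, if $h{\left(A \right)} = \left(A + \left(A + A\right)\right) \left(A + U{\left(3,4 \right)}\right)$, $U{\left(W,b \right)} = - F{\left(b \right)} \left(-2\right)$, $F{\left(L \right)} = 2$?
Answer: $1296$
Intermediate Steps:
$U{\left(W,b \right)} = 4$ ($U{\left(W,b \right)} = \left(-1\right) 2 \left(-2\right) = \left(-2\right) \left(-2\right) = 4$)
$h{\left(A \right)} = 3 A \left(4 + A\right)$ ($h{\left(A \right)} = \left(A + \left(A + A\right)\right) \left(A + 4\right) = \left(A + 2 A\right) \left(4 + A\right) = 3 A \left(4 + A\right)$)
$\left(4 \left(-9\right) + h{\left(-3 \right)} K{\left(1 \right)}\right)^{2} = \left(4 \left(-9\right) + 3 \left(-3\right) \left(4 - 3\right) 0\right)^{2} = \left(-36 + 3 \left(-3\right) 1 \cdot 0\right)^{2} = \left(-36 - 0\right)^{2} = \left(-36 + 0\right)^{2} = \left(-36\right)^{2} = 1296$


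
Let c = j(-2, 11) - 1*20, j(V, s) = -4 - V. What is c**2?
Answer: 484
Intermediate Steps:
c = -22 (c = (-4 - 1*(-2)) - 1*20 = (-4 + 2) - 20 = -2 - 20 = -22)
c**2 = (-22)**2 = 484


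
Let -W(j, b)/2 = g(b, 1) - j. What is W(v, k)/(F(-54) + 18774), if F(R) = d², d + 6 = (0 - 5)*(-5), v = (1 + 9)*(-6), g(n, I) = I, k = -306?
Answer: -122/19135 ≈ -0.0063758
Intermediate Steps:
v = -60 (v = 10*(-6) = -60)
W(j, b) = -2 + 2*j (W(j, b) = -2*(1 - j) = -2 + 2*j)
d = 19 (d = -6 + (0 - 5)*(-5) = -6 - 5*(-5) = -6 + 25 = 19)
F(R) = 361 (F(R) = 19² = 361)
W(v, k)/(F(-54) + 18774) = (-2 + 2*(-60))/(361 + 18774) = (-2 - 120)/19135 = -122*1/19135 = -122/19135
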